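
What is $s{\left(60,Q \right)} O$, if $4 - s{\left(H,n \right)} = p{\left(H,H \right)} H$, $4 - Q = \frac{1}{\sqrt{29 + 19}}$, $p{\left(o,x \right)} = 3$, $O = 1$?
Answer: $-176$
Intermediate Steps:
$Q = 4 - \frac{\sqrt{3}}{12}$ ($Q = 4 - \frac{1}{\sqrt{29 + 19}} = 4 - \frac{1}{\sqrt{48}} = 4 - \frac{1}{4 \sqrt{3}} = 4 - \frac{\sqrt{3}}{12} \approx 3.8557$)
$s{\left(H,n \right)} = 4 - 3 H$
$s{\left(60,Q \right)} O = \left(4 - 180\right) 1 = \left(-176\right) 1 = -176$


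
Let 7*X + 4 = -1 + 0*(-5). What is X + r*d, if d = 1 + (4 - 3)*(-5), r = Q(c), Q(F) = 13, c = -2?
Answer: -369/7 ≈ -52.714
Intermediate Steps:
r = 13
X = -5/7 (X = -4/7 + (-1 + 0*(-5))/7 = -4/7 + (-1 + 0)/7 = -4/7 + (⅐)*(-1) = -4/7 - ⅐ = -5/7 ≈ -0.71429)
d = -4 (d = 1 + 1*(-5) = 1 - 5 = -4)
X + r*d = -5/7 + 13*(-4) = -5/7 - 52 = -369/7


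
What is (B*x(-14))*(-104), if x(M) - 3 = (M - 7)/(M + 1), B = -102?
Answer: 48960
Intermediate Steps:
x(M) = 3 + (-7 + M)/(1 + M) (x(M) = 3 + (M - 7)/(M + 1) = 3 + (-7 + M)/(1 + M))
(B*x(-14))*(-104) = -408*(-1 - 14)/(1 - 14)*(-104) = -408*(-15)/(-13)*(-104) = -408*(-1)*(-15)/13*(-104) = -102*60/13*(-104) = -6120/13*(-104) = 48960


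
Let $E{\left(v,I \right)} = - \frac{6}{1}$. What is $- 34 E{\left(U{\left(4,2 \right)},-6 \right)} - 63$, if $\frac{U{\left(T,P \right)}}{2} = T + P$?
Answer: $141$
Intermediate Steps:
$U{\left(T,P \right)} = 2 P + 2 T$ ($U{\left(T,P \right)} = 2 \left(T + P\right) = 2 \left(P + T\right) = 2 P + 2 T$)
$E{\left(v,I \right)} = -6$ ($E{\left(v,I \right)} = \left(-6\right) 1 = -6$)
$- 34 E{\left(U{\left(4,2 \right)},-6 \right)} - 63 = \left(-34\right) \left(-6\right) - 63 = 204 - 63 = 141$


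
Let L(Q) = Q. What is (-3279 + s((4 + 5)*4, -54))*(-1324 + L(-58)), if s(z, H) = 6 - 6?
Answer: 4531578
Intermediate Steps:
s(z, H) = 0
(-3279 + s((4 + 5)*4, -54))*(-1324 + L(-58)) = (-3279 + 0)*(-1324 - 58) = -3279*(-1382) = 4531578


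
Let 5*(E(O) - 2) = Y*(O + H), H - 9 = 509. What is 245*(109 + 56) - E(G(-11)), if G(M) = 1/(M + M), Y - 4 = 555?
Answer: -384655/22 ≈ -17484.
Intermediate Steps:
H = 518 (H = 9 + 509 = 518)
Y = 559 (Y = 4 + 555 = 559)
G(M) = 1/(2*M)
E(O) = 289572/5 + 559*O/5 (E(O) = 2 + (559*(O + 518))/5 = 2 + (559*(518 + O))/5 = 2 + (289562 + 559*O)/5 = 2 + (289562/5 + 559*O/5) = 289572/5 + 559*O/5)
245*(109 + 56) - E(G(-11)) = 245*(109 + 56) - (289572/5 + 559*((1/2)/(-11))/5) = 245*165 - (289572/5 + 559*((1/2)*(-1/11))/5) = 40425 - (289572/5 + (559/5)*(-1/22)) = 40425 - (289572/5 - 559/110) = 40425 - 1*1274005/22 = 40425 - 1274005/22 = -384655/22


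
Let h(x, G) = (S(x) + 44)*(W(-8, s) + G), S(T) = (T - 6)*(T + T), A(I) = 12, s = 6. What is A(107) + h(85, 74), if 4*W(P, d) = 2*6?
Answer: 1037510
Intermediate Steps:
W(P, d) = 3 (W(P, d) = (2*6)/4 = (¼)*12 = 3)
S(T) = 2*T*(-6 + T) (S(T) = (-6 + T)*(2*T) = 2*T*(-6 + T))
h(x, G) = (3 + G)*(44 + 2*x*(-6 + x)) (h(x, G) = (2*x*(-6 + x) + 44)*(3 + G) = (44 + 2*x*(-6 + x))*(3 + G) = (3 + G)*(44 + 2*x*(-6 + x)))
A(107) + h(85, 74) = 12 + (132 + 44*74 + 6*85*(-6 + 85) + 2*74*85*(-6 + 85)) = 12 + (132 + 3256 + 6*85*79 + 2*74*85*79) = 12 + (132 + 3256 + 40290 + 993820) = 12 + 1037498 = 1037510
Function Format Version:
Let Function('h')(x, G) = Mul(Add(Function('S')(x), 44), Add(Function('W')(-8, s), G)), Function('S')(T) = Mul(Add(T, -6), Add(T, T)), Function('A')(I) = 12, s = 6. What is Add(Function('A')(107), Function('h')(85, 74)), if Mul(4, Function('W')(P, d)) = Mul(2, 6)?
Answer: 1037510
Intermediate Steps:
Function('W')(P, d) = 3 (Function('W')(P, d) = Mul(Rational(1, 4), Mul(2, 6)) = Mul(Rational(1, 4), 12) = 3)
Function('S')(T) = Mul(2, T, Add(-6, T)) (Function('S')(T) = Mul(Add(-6, T), Mul(2, T)) = Mul(2, T, Add(-6, T)))
Function('h')(x, G) = Mul(Add(3, G), Add(44, Mul(2, x, Add(-6, x)))) (Function('h')(x, G) = Mul(Add(Mul(2, x, Add(-6, x)), 44), Add(3, G)) = Mul(Add(44, Mul(2, x, Add(-6, x))), Add(3, G)) = Mul(Add(3, G), Add(44, Mul(2, x, Add(-6, x)))))
Add(Function('A')(107), Function('h')(85, 74)) = Add(12, Add(132, Mul(44, 74), Mul(6, 85, Add(-6, 85)), Mul(2, 74, 85, Add(-6, 85)))) = Add(12, Add(132, 3256, Mul(6, 85, 79), Mul(2, 74, 85, 79))) = Add(12, Add(132, 3256, 40290, 993820)) = Add(12, 1037498) = 1037510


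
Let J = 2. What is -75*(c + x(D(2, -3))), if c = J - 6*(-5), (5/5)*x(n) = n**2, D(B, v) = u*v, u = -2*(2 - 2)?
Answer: -2400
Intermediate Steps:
u = 0 (u = -2*0 = 0)
D(B, v) = 0 (D(B, v) = 0*v = 0)
x(n) = n**2
c = 32 (c = 2 - 6*(-5) = 2 + 30 = 32)
-75*(c + x(D(2, -3))) = -75*(32 + 0**2) = -75*(32 + 0) = -75*32 = -2400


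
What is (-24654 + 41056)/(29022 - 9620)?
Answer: 8201/9701 ≈ 0.84538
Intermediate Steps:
(-24654 + 41056)/(29022 - 9620) = 16402/19402 = 16402*(1/19402) = 8201/9701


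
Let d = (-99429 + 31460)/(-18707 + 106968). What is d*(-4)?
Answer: 271876/88261 ≈ 3.0804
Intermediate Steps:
d = -67969/88261 ≈ -0.77009
d*(-4) = -67969/88261*(-4) = 271876/88261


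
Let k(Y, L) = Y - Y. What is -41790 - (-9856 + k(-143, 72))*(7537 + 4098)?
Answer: 114632770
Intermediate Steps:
k(Y, L) = 0
-41790 - (-9856 + k(-143, 72))*(7537 + 4098) = -41790 - (-9856 + 0)*(7537 + 4098) = -41790 - (-9856)*11635 = -41790 - 1*(-114674560) = -41790 + 114674560 = 114632770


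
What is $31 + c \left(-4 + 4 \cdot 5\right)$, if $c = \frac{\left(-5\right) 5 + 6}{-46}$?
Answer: $\frac{865}{23} \approx 37.609$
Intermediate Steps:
$c = \frac{19}{46}$ ($c = \left(-25 + 6\right) \left(- \frac{1}{46}\right) = \left(-19\right) \left(- \frac{1}{46}\right) = \frac{19}{46} \approx 0.41304$)
$31 + c \left(-4 + 4 \cdot 5\right) = 31 + \frac{19 \left(-4 + 4 \cdot 5\right)}{46} = 31 + \frac{19 \left(-4 + 20\right)}{46} = 31 + \frac{19}{46} \cdot 16 = 31 + \frac{152}{23} = \frac{865}{23}$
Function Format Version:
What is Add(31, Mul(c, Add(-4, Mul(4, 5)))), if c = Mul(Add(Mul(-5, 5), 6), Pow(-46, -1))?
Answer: Rational(865, 23) ≈ 37.609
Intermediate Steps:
c = Rational(19, 46) (c = Mul(Add(-25, 6), Rational(-1, 46)) = Mul(-19, Rational(-1, 46)) = Rational(19, 46) ≈ 0.41304)
Add(31, Mul(c, Add(-4, Mul(4, 5)))) = Add(31, Mul(Rational(19, 46), Add(-4, Mul(4, 5)))) = Add(31, Mul(Rational(19, 46), Add(-4, 20))) = Add(31, Mul(Rational(19, 46), 16)) = Add(31, Rational(152, 23)) = Rational(865, 23)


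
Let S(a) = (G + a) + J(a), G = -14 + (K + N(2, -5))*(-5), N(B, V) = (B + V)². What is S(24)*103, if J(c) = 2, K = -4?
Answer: -1339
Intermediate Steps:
G = -39 (G = -14 + (-4 + (2 - 5)²)*(-5) = -14 + (-4 + (-3)²)*(-5) = -14 + (-4 + 9)*(-5) = -14 + 5*(-5) = -14 - 25 = -39)
S(a) = -37 + a (S(a) = (-39 + a) + 2 = -37 + a)
S(24)*103 = (-37 + 24)*103 = -13*103 = -1339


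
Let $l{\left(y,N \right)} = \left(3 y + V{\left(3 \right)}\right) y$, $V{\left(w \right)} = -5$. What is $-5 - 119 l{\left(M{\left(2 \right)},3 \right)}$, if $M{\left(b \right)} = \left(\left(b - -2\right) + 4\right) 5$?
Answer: $-547405$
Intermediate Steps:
$M{\left(b \right)} = 30 + 5 b$ ($M{\left(b \right)} = \left(\left(b + 2\right) + 4\right) 5 = \left(\left(2 + b\right) + 4\right) 5 = \left(6 + b\right) 5 = 30 + 5 b$)
$l{\left(y,N \right)} = y \left(-5 + 3 y\right)$ ($l{\left(y,N \right)} = \left(3 y - 5\right) y = \left(-5 + 3 y\right) y = y \left(-5 + 3 y\right)$)
$-5 - 119 l{\left(M{\left(2 \right)},3 \right)} = -5 - 119 \left(30 + 5 \cdot 2\right) \left(-5 + 3 \left(30 + 5 \cdot 2\right)\right) = -5 - 119 \left(30 + 10\right) \left(-5 + 3 \left(30 + 10\right)\right) = -5 - 119 \cdot 40 \left(-5 + 3 \cdot 40\right) = -5 - 119 \cdot 40 \left(-5 + 120\right) = -5 - 119 \cdot 40 \cdot 115 = -5 - 547400 = -547405$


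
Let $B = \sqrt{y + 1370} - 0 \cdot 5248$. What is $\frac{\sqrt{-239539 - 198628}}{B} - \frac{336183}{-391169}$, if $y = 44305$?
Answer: $\frac{336183}{391169} + \frac{i \sqrt{88947901}}{3045} \approx 0.85943 + 3.0973 i$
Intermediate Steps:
$B = 15 \sqrt{203}$ ($B = \sqrt{44305 + 1370} - 0 \cdot 5248 = \sqrt{45675} - 0 = 15 \sqrt{203} + 0 = 15 \sqrt{203} \approx 213.72$)
$\frac{\sqrt{-239539 - 198628}}{B} - \frac{336183}{-391169} = \frac{\sqrt{-239539 - 198628}}{15 \sqrt{203}} - \frac{336183}{-391169} = \sqrt{-438167} \frac{\sqrt{203}}{3045} - - \frac{336183}{391169} = i \sqrt{438167} \frac{\sqrt{203}}{3045} + \frac{336183}{391169} = \frac{i \sqrt{88947901}}{3045} + \frac{336183}{391169} = \frac{336183}{391169} + \frac{i \sqrt{88947901}}{3045}$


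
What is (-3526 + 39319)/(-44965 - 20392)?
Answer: -35793/65357 ≈ -0.54765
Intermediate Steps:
(-3526 + 39319)/(-44965 - 20392) = 35793/(-65357) = 35793*(-1/65357) = -35793/65357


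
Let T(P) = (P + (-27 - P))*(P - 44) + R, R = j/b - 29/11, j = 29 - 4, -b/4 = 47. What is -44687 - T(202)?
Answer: -83584901/2068 ≈ -40418.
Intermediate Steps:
b = -188 (b = -4*47 = -188)
j = 25
R = -5727/2068 (R = 25/(-188) - 29/11 = 25*(-1/188) - 29*1/11 = -25/188 - 29/11 = -5727/2068 ≈ -2.7693)
T(P) = 2451057/2068 - 27*P (T(P) = (P + (-27 - P))*(P - 44) - 5727/2068 = -27*(-44 + P) - 5727/2068 = (1188 - 27*P) - 5727/2068 = 2451057/2068 - 27*P)
-44687 - T(202) = -44687 - (2451057/2068 - 27*202) = -44687 - (2451057/2068 - 5454) = -44687 - 1*(-8827815/2068) = -44687 + 8827815/2068 = -83584901/2068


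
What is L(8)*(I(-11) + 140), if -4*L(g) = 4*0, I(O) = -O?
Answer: 0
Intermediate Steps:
L(g) = 0 (L(g) = -0 = -¼*0 = 0)
L(8)*(I(-11) + 140) = 0*(-1*(-11) + 140) = 0*(11 + 140) = 0*151 = 0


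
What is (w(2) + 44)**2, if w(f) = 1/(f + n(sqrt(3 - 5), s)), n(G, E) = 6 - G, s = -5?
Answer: (31064*sqrt(2) + 120737*I)/(2*(8*sqrt(2) + 31*I)) ≈ 1946.7 + 1.8908*I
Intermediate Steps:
w(f) = 1/(6 + f - I*sqrt(2)) (w(f) = 1/(f + (6 - sqrt(3 - 5))) = 1/(f + (6 - sqrt(-2))) = 1/(f + (6 - I*sqrt(2))) = 1/(6 + f - I*sqrt(2)))
(w(2) + 44)**2 = (1/(6 + 2 - I*sqrt(2)) + 44)**2 = (1/(8 - I*sqrt(2)) + 44)**2 = (44 + 1/(8 - I*sqrt(2)))**2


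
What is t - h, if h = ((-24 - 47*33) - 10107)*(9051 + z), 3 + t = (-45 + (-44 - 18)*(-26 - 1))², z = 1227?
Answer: 122721234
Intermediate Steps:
t = 2653638 (t = -3 + (-45 + (-44 - 18)*(-26 - 1))² = -3 + (-45 - 62*(-27))² = -3 + (-45 + 1674)² = -3 + 1629² = -3 + 2653641 = 2653638)
h = -120067596 (h = ((-24 - 47*33) - 10107)*(9051 + 1227) = ((-24 - 1551) - 10107)*10278 = (-1575 - 10107)*10278 = -11682*10278 = -120067596)
t - h = 2653638 - 1*(-120067596) = 2653638 + 120067596 = 122721234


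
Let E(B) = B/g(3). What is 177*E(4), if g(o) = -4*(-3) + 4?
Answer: 177/4 ≈ 44.250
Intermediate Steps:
g(o) = 16 (g(o) = 12 + 4 = 16)
E(B) = B/16
177*E(4) = 177*((1/16)*4) = 177*(¼) = 177/4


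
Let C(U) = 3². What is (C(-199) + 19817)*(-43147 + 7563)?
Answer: -705488384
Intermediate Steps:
C(U) = 9
(C(-199) + 19817)*(-43147 + 7563) = (9 + 19817)*(-43147 + 7563) = 19826*(-35584) = -705488384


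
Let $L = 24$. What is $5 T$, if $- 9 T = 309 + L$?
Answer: $-185$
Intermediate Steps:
$T = -37$ ($T = - \frac{309 + 24}{9} = \left(- \frac{1}{9}\right) 333 = -37$)
$5 T = 5 \left(-37\right) = -185$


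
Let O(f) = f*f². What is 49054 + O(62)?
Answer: 287382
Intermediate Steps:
O(f) = f³
49054 + O(62) = 49054 + 62³ = 49054 + 238328 = 287382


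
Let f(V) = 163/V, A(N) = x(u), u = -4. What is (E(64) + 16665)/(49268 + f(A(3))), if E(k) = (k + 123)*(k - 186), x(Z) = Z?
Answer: -24596/196909 ≈ -0.12491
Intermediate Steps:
E(k) = (-186 + k)*(123 + k) (E(k) = (123 + k)*(-186 + k) = (-186 + k)*(123 + k))
A(N) = -4
(E(64) + 16665)/(49268 + f(A(3))) = ((-22878 + 64**2 - 63*64) + 16665)/(49268 + 163/(-4)) = ((-22878 + 4096 - 4032) + 16665)/(49268 + 163*(-1/4)) = (-22814 + 16665)/(49268 - 163/4) = -6149/196909/4 = -6149*4/196909 = -24596/196909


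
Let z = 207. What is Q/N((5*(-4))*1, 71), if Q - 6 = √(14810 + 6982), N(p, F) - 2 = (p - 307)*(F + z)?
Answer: -3/45452 - √1362/22726 ≈ -0.0016899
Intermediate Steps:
N(p, F) = 2 + (-307 + p)*(207 + F) (N(p, F) = 2 + (p - 307)*(F + 207) = 2 + (-307 + p)*(207 + F))
Q = 6 + 4*√1362 (Q = 6 + √(14810 + 6982) = 6 + √21792 = 6 + 4*√1362 ≈ 153.62)
Q/N((5*(-4))*1, 71) = (6 + 4*√1362)/(-63547 - 307*71 + 207*((5*(-4))*1) + 71*((5*(-4))*1)) = (6 + 4*√1362)/(-63547 - 21797 + 207*(-20*1) + 71*(-20*1)) = (6 + 4*√1362)/(-63547 - 21797 + 207*(-20) + 71*(-20)) = (6 + 4*√1362)/(-63547 - 21797 - 4140 - 1420) = (6 + 4*√1362)/(-90904) = (6 + 4*√1362)*(-1/90904) = -3/45452 - √1362/22726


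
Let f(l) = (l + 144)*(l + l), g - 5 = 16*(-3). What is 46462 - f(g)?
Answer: 55148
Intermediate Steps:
g = -43 (g = 5 + 16*(-3) = 5 - 48 = -43)
f(l) = 2*l*(144 + l) (f(l) = (144 + l)*(2*l) = 2*l*(144 + l))
46462 - f(g) = 46462 - 2*(-43)*(144 - 43) = 46462 - 2*(-43)*101 = 46462 - 1*(-8686) = 46462 + 8686 = 55148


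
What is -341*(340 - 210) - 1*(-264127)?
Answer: 219797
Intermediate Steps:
-341*(340 - 210) - 1*(-264127) = -341*130 + 264127 = -44330 + 264127 = 219797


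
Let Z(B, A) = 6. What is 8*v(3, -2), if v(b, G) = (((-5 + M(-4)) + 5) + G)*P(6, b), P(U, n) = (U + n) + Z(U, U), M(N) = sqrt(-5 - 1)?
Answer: -240 + 120*I*sqrt(6) ≈ -240.0 + 293.94*I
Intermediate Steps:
M(N) = I*sqrt(6) (M(N) = sqrt(-6) = I*sqrt(6))
P(U, n) = 6 + U + n (P(U, n) = (U + n) + 6 = 6 + U + n)
v(b, G) = (12 + b)*(G + I*sqrt(6)) (v(b, G) = (((-5 + I*sqrt(6)) + 5) + G)*(6 + 6 + b) = (I*sqrt(6) + G)*(12 + b) = (G + I*sqrt(6))*(12 + b) = (12 + b)*(G + I*sqrt(6)))
8*v(3, -2) = 8*((12 + 3)*(-2 + I*sqrt(6))) = 8*(15*(-2 + I*sqrt(6))) = 8*(-30 + 15*I*sqrt(6)) = -240 + 120*I*sqrt(6)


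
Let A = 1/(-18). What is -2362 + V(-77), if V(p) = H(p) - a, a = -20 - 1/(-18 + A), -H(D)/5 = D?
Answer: -636043/325 ≈ -1957.1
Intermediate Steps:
A = -1/18 (A = 1*(-1/18) = -1/18 ≈ -0.055556)
H(D) = -5*D
a = -6482/325 (a = -20 - 1/(-18 - 1/18) = -20 - 1/(-325/18) = -20 - 1*(-18/325) = -20 + 18/325 = -6482/325 ≈ -19.945)
V(p) = 6482/325 - 5*p (V(p) = -5*p - 1*(-6482/325) = -5*p + 6482/325 = 6482/325 - 5*p)
-2362 + V(-77) = -2362 + (6482/325 - 5*(-77)) = -2362 + (6482/325 + 385) = -2362 + 131607/325 = -636043/325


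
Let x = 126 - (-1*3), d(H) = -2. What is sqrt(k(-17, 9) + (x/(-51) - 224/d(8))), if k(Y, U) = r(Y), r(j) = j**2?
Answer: sqrt(115158)/17 ≈ 19.962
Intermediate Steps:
k(Y, U) = Y**2
x = 129 (x = 126 - (-3) = 126 - 1*(-3) = 126 + 3 = 129)
sqrt(k(-17, 9) + (x/(-51) - 224/d(8))) = sqrt((-17)**2 + (129/(-51) - 224/(-2))) = sqrt(289 + (129*(-1/51) - 224*(-1/2))) = sqrt(289 + (-43/17 + 112)) = sqrt(289 + 1861/17) = sqrt(6774/17) = sqrt(115158)/17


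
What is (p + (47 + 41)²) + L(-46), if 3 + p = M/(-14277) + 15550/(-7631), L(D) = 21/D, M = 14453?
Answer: 38777208061277/5011598202 ≈ 7737.5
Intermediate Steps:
p = -659141554/108947787 (p = -3 + (14453/(-14277) + 15550/(-7631)) = -3 + (14453*(-1/14277) + 15550*(-1/7631)) = -3 + (-14453/14277 - 15550/7631) = -3 - 332298193/108947787 = -659141554/108947787 ≈ -6.0501)
(p + (47 + 41)²) + L(-46) = (-659141554/108947787 + (47 + 41)²) + 21/(-46) = (-659141554/108947787 + 88²) + 21*(-1/46) = (-659141554/108947787 + 7744) - 21/46 = 843032520974/108947787 - 21/46 = 38777208061277/5011598202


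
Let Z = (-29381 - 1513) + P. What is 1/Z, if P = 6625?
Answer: -1/24269 ≈ -4.1205e-5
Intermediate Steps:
Z = -24269 (Z = (-29381 - 1513) + 6625 = -30894 + 6625 = -24269)
1/Z = 1/(-24269) = -1/24269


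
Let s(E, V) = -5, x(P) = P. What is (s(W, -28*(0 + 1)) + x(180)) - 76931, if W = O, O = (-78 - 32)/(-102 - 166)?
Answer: -76756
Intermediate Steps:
O = 55/134 (O = -110/(-268) = -110*(-1/268) = 55/134 ≈ 0.41045)
W = 55/134 ≈ 0.41045
(s(W, -28*(0 + 1)) + x(180)) - 76931 = (-5 + 180) - 76931 = 175 - 76931 = -76756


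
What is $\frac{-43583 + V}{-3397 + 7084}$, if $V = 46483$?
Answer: $\frac{2900}{3687} \approx 0.78655$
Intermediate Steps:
$\frac{-43583 + V}{-3397 + 7084} = \frac{-43583 + 46483}{-3397 + 7084} = \frac{2900}{3687}$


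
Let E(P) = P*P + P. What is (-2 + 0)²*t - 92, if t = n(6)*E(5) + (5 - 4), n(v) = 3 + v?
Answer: 992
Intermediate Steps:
E(P) = P + P² (E(P) = P² + P = P + P²)
t = 271 (t = (3 + 6)*(5*(1 + 5)) + (5 - 4) = 9*(5*6) + 1 = 9*30 + 1 = 270 + 1 = 271)
(-2 + 0)²*t - 92 = (-2 + 0)²*271 - 92 = (-2)²*271 - 92 = 4*271 - 92 = 1084 - 92 = 992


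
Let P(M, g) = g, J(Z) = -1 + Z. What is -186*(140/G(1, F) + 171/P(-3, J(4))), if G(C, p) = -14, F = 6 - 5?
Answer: -8742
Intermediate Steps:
F = 1
-186*(140/G(1, F) + 171/P(-3, J(4))) = -186*(140/(-14) + 171/(-1 + 4)) = -186*(140*(-1/14) + 171/3) = -186*(-10 + 171*(1/3)) = -186*(-10 + 57) = -186*47 = -8742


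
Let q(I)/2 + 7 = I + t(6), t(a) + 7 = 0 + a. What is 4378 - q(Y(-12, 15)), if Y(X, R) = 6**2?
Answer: 4322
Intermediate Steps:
Y(X, R) = 36
t(a) = -7 + a (t(a) = -7 + (0 + a) = -7 + a)
q(I) = -16 + 2*I (q(I) = -14 + 2*(I + (-7 + 6)) = -14 + 2*(I - 1) = -14 + 2*(-1 + I) = -14 + (-2 + 2*I) = -16 + 2*I)
4378 - q(Y(-12, 15)) = 4378 - (-16 + 2*36) = 4378 - (-16 + 72) = 4378 - 1*56 = 4378 - 56 = 4322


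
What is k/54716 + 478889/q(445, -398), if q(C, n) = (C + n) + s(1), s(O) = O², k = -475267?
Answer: 6545019427/656592 ≈ 9968.2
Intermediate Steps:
q(C, n) = 1 + C + n (q(C, n) = (C + n) + 1² = (C + n) + 1 = 1 + C + n)
k/54716 + 478889/q(445, -398) = -475267/54716 + 478889/(1 + 445 - 398) = -475267*1/54716 + 478889/48 = -475267/54716 + 478889*(1/48) = -475267/54716 + 478889/48 = 6545019427/656592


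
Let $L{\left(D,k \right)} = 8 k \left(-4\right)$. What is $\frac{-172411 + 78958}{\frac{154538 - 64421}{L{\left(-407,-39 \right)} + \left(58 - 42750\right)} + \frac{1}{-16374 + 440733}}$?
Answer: $\frac{126428497746876}{2941686043} \approx 42978.0$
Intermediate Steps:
$L{\left(D,k \right)} = - 32 k$
$\frac{-172411 + 78958}{\frac{154538 - 64421}{L{\left(-407,-39 \right)} + \left(58 - 42750\right)} + \frac{1}{-16374 + 440733}} = \frac{-172411 + 78958}{\frac{154538 - 64421}{\left(-32\right) \left(-39\right) + \left(58 - 42750\right)} + \frac{1}{-16374 + 440733}} = - \frac{93453}{\frac{90117}{1248 + \left(58 - 42750\right)} + \frac{1}{424359}} = - \frac{93453}{\frac{90117}{1248 - 42692} + \frac{1}{424359}} = - \frac{93453}{\frac{90117}{-41444} + \frac{1}{424359}} = - \frac{93453}{90117 \left(- \frac{1}{41444}\right) + \frac{1}{424359}} = - \frac{93453}{- \frac{90117}{41444} + \frac{1}{424359}} = - \frac{93453}{- \frac{2941686043}{1352856492}} = \left(-93453\right) \left(- \frac{1352856492}{2941686043}\right) = \frac{126428497746876}{2941686043}$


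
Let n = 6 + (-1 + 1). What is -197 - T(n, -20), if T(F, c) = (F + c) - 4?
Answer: -179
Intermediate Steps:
n = 6 (n = 6 + 0 = 6)
T(F, c) = -4 + F + c
-197 - T(n, -20) = -197 - (-4 + 6 - 20) = -197 - 1*(-18) = -197 + 18 = -179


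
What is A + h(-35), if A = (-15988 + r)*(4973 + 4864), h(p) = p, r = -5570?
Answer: -212066081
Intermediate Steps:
A = -212066046 (A = (-15988 - 5570)*(4973 + 4864) = -21558*9837 = -212066046)
A + h(-35) = -212066046 - 35 = -212066081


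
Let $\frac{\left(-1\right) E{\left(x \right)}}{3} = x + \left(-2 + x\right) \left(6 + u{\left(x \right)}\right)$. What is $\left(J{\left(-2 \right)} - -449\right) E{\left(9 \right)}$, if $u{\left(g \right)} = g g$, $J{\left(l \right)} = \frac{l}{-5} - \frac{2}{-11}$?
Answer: $- \frac{45843858}{55} \approx -8.3353 \cdot 10^{5}$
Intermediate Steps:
$J{\left(l \right)} = \frac{2}{11} - \frac{l}{5}$ ($J{\left(l \right)} = l \left(- \frac{1}{5}\right) - - \frac{2}{11} = - \frac{l}{5} + \frac{2}{11} = \frac{2}{11} - \frac{l}{5}$)
$u{\left(g \right)} = g^{2}$
$E{\left(x \right)} = - 3 x - 3 \left(-2 + x\right) \left(6 + x^{2}\right)$ ($E{\left(x \right)} = - 3 \left(x + \left(-2 + x\right) \left(6 + x^{2}\right)\right) = - 3 x - 3 \left(-2 + x\right) \left(6 + x^{2}\right)$)
$\left(J{\left(-2 \right)} - -449\right) E{\left(9 \right)} = \left(\left(\frac{2}{11} - - \frac{2}{5}\right) - -449\right) \left(36 - 189 - 3 \cdot 9^{3} + 6 \cdot 9^{2}\right) = \left(\left(\frac{2}{11} + \frac{2}{5}\right) + 449\right) \left(36 - 189 - 2187 + 6 \cdot 81\right) = \left(\frac{32}{55} + 449\right) \left(36 - 189 - 2187 + 486\right) = \frac{24727}{55} \left(-1854\right) = - \frac{45843858}{55}$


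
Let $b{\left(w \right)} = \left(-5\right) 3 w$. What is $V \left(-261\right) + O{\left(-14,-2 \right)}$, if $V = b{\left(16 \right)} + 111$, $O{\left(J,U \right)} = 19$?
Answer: $33688$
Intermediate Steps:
$b{\left(w \right)} = - 15 w$
$V = -129$ ($V = \left(-15\right) 16 + 111 = -240 + 111 = -129$)
$V \left(-261\right) + O{\left(-14,-2 \right)} = \left(-129\right) \left(-261\right) + 19 = 33669 + 19 = 33688$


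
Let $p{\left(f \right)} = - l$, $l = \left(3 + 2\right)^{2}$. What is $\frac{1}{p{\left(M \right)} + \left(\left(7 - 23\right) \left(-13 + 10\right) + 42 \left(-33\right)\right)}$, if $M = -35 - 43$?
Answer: $- \frac{1}{1363} \approx -0.00073368$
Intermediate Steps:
$M = -78$
$l = 25$ ($l = 5^{2} = 25$)
$p{\left(f \right)} = -25$ ($p{\left(f \right)} = \left(-1\right) 25 = -25$)
$\frac{1}{p{\left(M \right)} + \left(\left(7 - 23\right) \left(-13 + 10\right) + 42 \left(-33\right)\right)} = \frac{1}{-25 + \left(\left(7 - 23\right) \left(-13 + 10\right) + 42 \left(-33\right)\right)} = \frac{1}{-25 - 1338} = \frac{1}{-1363} = - \frac{1}{1363}$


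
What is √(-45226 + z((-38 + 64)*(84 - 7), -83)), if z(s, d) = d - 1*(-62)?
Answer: I*√45247 ≈ 212.71*I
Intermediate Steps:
z(s, d) = 62 + d (z(s, d) = d + 62 = 62 + d)
√(-45226 + z((-38 + 64)*(84 - 7), -83)) = √(-45226 + (62 - 83)) = √(-45226 - 21) = √(-45247) = I*√45247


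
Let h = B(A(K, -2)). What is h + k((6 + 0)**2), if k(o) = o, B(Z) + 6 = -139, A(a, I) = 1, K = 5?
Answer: -109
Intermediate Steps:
B(Z) = -145 (B(Z) = -6 - 139 = -145)
h = -145
h + k((6 + 0)**2) = -145 + (6 + 0)**2 = -145 + 6**2 = -145 + 36 = -109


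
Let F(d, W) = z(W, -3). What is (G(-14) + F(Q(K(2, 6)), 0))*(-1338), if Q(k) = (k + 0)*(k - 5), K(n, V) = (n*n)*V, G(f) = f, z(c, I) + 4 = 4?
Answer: 18732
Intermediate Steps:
z(c, I) = 0 (z(c, I) = -4 + 4 = 0)
K(n, V) = V*n² (K(n, V) = n²*V = V*n²)
Q(k) = k*(-5 + k)
F(d, W) = 0
(G(-14) + F(Q(K(2, 6)), 0))*(-1338) = (-14 + 0)*(-1338) = -14*(-1338) = 18732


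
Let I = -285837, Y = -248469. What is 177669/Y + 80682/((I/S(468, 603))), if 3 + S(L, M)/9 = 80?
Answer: -1549259849283/7891292617 ≈ -196.33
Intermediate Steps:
S(L, M) = 693 (S(L, M) = -27 + 9*80 = -27 + 720 = 693)
177669/Y + 80682/((I/S(468, 603))) = 177669/(-248469) + 80682/((-285837/693)) = 177669*(-1/248469) + 80682/((-285837*1/693)) = -59223/82823 + 80682/(-95279/231) = -59223/82823 + 80682*(-231/95279) = -59223/82823 - 18637542/95279 = -1549259849283/7891292617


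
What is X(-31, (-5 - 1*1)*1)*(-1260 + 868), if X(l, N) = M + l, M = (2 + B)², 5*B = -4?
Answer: 289688/25 ≈ 11588.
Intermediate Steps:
B = -⅘ (B = (⅕)*(-4) = -⅘ ≈ -0.80000)
M = 36/25 (M = (2 - ⅘)² = (6/5)² = 36/25 ≈ 1.4400)
X(l, N) = 36/25 + l
X(-31, (-5 - 1*1)*1)*(-1260 + 868) = (36/25 - 31)*(-1260 + 868) = -739/25*(-392) = 289688/25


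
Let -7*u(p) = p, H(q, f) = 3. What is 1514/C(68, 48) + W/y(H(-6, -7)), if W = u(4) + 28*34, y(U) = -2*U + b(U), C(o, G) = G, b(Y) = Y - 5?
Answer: -14681/168 ≈ -87.387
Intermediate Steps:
b(Y) = -5 + Y
u(p) = -p/7
y(U) = -5 - U (y(U) = -2*U + (-5 + U) = -5 - U)
W = 6660/7 (W = -1/7*4 + 28*34 = -4/7 + 952 = 6660/7 ≈ 951.43)
1514/C(68, 48) + W/y(H(-6, -7)) = 1514/48 + 6660/(7*(-5 - 1*3)) = 1514*(1/48) + 6660/(7*(-5 - 3)) = 757/24 + (6660/7)/(-8) = 757/24 + (6660/7)*(-1/8) = 757/24 - 1665/14 = -14681/168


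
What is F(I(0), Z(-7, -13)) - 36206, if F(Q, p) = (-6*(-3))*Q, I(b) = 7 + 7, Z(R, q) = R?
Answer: -35954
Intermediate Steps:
I(b) = 14
F(Q, p) = 18*Q
F(I(0), Z(-7, -13)) - 36206 = 18*14 - 36206 = 252 - 36206 = -35954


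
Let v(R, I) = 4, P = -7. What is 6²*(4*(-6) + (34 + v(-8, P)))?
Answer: 504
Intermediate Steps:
6²*(4*(-6) + (34 + v(-8, P))) = 6²*(4*(-6) + (34 + 4)) = 36*(-24 + 38) = 36*14 = 504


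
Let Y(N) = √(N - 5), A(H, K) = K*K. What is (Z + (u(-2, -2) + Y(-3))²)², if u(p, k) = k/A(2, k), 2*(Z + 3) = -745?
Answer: 2349961/16 + 1533*I*√2 ≈ 1.4687e+5 + 2168.0*I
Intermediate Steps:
Z = -751/2 (Z = -3 + (½)*(-745) = -3 - 745/2 = -751/2 ≈ -375.50)
A(H, K) = K²
u(p, k) = 1/k (u(p, k) = k/(k²) = k/k² = 1/k)
Y(N) = √(-5 + N)
(Z + (u(-2, -2) + Y(-3))²)² = (-751/2 + (1/(-2) + √(-5 - 3))²)² = (-751/2 + (-½ + √(-8))²)² = (-751/2 + (-½ + 2*I*√2)²)²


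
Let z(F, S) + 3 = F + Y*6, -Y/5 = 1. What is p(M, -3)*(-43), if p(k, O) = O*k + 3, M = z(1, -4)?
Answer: -4257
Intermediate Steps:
Y = -5 (Y = -5*1 = -5)
z(F, S) = -33 + F (z(F, S) = -3 + (F - 5*6) = -3 + (F - 30) = -3 + (-30 + F) = -33 + F)
M = -32 (M = -33 + 1 = -32)
p(k, O) = 3 + O*k
p(M, -3)*(-43) = (3 - 3*(-32))*(-43) = (3 + 96)*(-43) = 99*(-43) = -4257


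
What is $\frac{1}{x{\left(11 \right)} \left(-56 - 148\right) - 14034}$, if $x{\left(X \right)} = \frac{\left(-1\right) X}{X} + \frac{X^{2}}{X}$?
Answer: $- \frac{1}{16074} \approx -6.2212 \cdot 10^{-5}$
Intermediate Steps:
$x{\left(X \right)} = -1 + X$
$\frac{1}{x{\left(11 \right)} \left(-56 - 148\right) - 14034} = \frac{1}{\left(-1 + 11\right) \left(-56 - 148\right) - 14034} = \frac{1}{10 \left(-204\right) - 14034} = \frac{1}{-2040 - 14034} = \frac{1}{-16074} = - \frac{1}{16074}$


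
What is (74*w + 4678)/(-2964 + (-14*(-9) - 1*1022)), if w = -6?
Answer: -2117/1930 ≈ -1.0969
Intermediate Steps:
(74*w + 4678)/(-2964 + (-14*(-9) - 1*1022)) = (74*(-6) + 4678)/(-2964 + (-14*(-9) - 1*1022)) = (-444 + 4678)/(-2964 + (126 - 1022)) = 4234/(-2964 - 896) = 4234/(-3860) = 4234*(-1/3860) = -2117/1930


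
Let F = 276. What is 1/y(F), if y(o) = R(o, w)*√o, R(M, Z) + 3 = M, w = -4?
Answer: √69/37674 ≈ 0.00022049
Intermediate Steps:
R(M, Z) = -3 + M
y(o) = √o*(-3 + o) (y(o) = (-3 + o)*√o = √o*(-3 + o))
1/y(F) = 1/(√276*(-3 + 276)) = 1/((2*√69)*273) = 1/(546*√69) = √69/37674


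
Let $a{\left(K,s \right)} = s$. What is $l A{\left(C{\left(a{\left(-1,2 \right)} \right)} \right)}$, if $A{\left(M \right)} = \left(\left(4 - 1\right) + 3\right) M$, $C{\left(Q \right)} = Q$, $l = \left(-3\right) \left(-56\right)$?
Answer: $2016$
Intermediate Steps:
$l = 168$
$A{\left(M \right)} = 6 M$ ($A{\left(M \right)} = \left(3 + 3\right) M = 6 M$)
$l A{\left(C{\left(a{\left(-1,2 \right)} \right)} \right)} = 168 \cdot 6 \cdot 2 = 168 \cdot 12 = 2016$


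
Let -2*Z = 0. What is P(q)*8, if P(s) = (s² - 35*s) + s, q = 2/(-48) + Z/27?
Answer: 817/72 ≈ 11.347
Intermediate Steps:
Z = 0 (Z = -½*0 = 0)
q = -1/24 (q = 2/(-48) + 0/27 = 2*(-1/48) + 0*(1/27) = -1/24 + 0 = -1/24 ≈ -0.041667)
P(s) = s² - 34*s
P(q)*8 = -(-34 - 1/24)/24*8 = -1/24*(-817/24)*8 = (817/576)*8 = 817/72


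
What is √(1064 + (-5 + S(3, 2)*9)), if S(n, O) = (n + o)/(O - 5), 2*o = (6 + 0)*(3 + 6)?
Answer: √969 ≈ 31.129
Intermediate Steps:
o = 27 (o = ((6 + 0)*(3 + 6))/2 = (6*9)/2 = (½)*54 = 27)
S(n, O) = (27 + n)/(-5 + O) (S(n, O) = (n + 27)/(O - 5) = (27 + n)/(-5 + O))
√(1064 + (-5 + S(3, 2)*9)) = √(1064 + (-5 + ((27 + 3)/(-5 + 2))*9)) = √(1064 + (-5 + (30/(-3))*9)) = √(1064 + (-5 - ⅓*30*9)) = √(1064 + (-5 - 10*9)) = √(1064 + (-5 - 90)) = √(1064 - 95) = √969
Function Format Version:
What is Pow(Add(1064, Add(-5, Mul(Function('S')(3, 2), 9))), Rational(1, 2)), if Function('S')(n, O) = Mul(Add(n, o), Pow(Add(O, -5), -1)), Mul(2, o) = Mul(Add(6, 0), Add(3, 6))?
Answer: Pow(969, Rational(1, 2)) ≈ 31.129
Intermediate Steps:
o = 27 (o = Mul(Rational(1, 2), Mul(Add(6, 0), Add(3, 6))) = Mul(Rational(1, 2), Mul(6, 9)) = Mul(Rational(1, 2), 54) = 27)
Function('S')(n, O) = Mul(Pow(Add(-5, O), -1), Add(27, n)) (Function('S')(n, O) = Mul(Add(n, 27), Pow(Add(O, -5), -1)) = Mul(Add(27, n), Pow(Add(-5, O), -1)) = Mul(Pow(Add(-5, O), -1), Add(27, n)))
Pow(Add(1064, Add(-5, Mul(Function('S')(3, 2), 9))), Rational(1, 2)) = Pow(Add(1064, Add(-5, Mul(Mul(Pow(Add(-5, 2), -1), Add(27, 3)), 9))), Rational(1, 2)) = Pow(Add(1064, Add(-5, Mul(Mul(Pow(-3, -1), 30), 9))), Rational(1, 2)) = Pow(Add(1064, Add(-5, Mul(Mul(Rational(-1, 3), 30), 9))), Rational(1, 2)) = Pow(Add(1064, Add(-5, Mul(-10, 9))), Rational(1, 2)) = Pow(Add(1064, Add(-5, -90)), Rational(1, 2)) = Pow(Add(1064, -95), Rational(1, 2)) = Pow(969, Rational(1, 2))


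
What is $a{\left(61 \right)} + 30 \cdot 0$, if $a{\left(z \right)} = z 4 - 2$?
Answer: $242$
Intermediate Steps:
$a{\left(z \right)} = -2 + 4 z$ ($a{\left(z \right)} = 4 z - 2 = -2 + 4 z$)
$a{\left(61 \right)} + 30 \cdot 0 = \left(-2 + 4 \cdot 61\right) + 30 \cdot 0 = \left(-2 + 244\right) + 0 = 242 + 0 = 242$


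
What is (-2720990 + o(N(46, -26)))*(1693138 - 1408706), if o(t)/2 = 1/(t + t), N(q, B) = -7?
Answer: -5417556678192/7 ≈ -7.7394e+11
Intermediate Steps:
o(t) = 1/t (o(t) = 2/(t + t) = 2/((2*t)) = 2*(1/(2*t)) = 1/t)
(-2720990 + o(N(46, -26)))*(1693138 - 1408706) = (-2720990 + 1/(-7))*(1693138 - 1408706) = (-2720990 - ⅐)*284432 = -19046931/7*284432 = -5417556678192/7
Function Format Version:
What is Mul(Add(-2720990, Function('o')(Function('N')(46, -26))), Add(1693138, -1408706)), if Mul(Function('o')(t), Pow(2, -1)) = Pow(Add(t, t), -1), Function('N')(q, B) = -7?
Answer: Rational(-5417556678192, 7) ≈ -7.7394e+11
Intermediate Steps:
Function('o')(t) = Pow(t, -1) (Function('o')(t) = Mul(2, Pow(Add(t, t), -1)) = Mul(2, Pow(Mul(2, t), -1)) = Mul(2, Mul(Rational(1, 2), Pow(t, -1))) = Pow(t, -1))
Mul(Add(-2720990, Function('o')(Function('N')(46, -26))), Add(1693138, -1408706)) = Mul(Add(-2720990, Pow(-7, -1)), Add(1693138, -1408706)) = Mul(Add(-2720990, Rational(-1, 7)), 284432) = Mul(Rational(-19046931, 7), 284432) = Rational(-5417556678192, 7)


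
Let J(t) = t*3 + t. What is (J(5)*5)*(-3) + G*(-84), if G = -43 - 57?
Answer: 8100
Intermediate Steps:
G = -100
J(t) = 4*t (J(t) = 3*t + t = 4*t)
(J(5)*5)*(-3) + G*(-84) = ((4*5)*5)*(-3) - 100*(-84) = (20*5)*(-3) + 8400 = 100*(-3) + 8400 = -300 + 8400 = 8100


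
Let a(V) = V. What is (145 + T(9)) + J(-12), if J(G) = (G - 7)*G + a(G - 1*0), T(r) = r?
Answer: 370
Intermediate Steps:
J(G) = G + G*(-7 + G) (J(G) = (G - 7)*G + (G - 1*0) = (-7 + G)*G + (G + 0) = G*(-7 + G) + G = G + G*(-7 + G))
(145 + T(9)) + J(-12) = (145 + 9) - 12*(-6 - 12) = 154 - 12*(-18) = 154 + 216 = 370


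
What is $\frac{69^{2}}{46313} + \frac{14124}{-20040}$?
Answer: $- \frac{46559531}{77342710} \approx -0.60199$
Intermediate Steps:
$\frac{69^{2}}{46313} + \frac{14124}{-20040} = 4761 \cdot \frac{1}{46313} + 14124 \left(- \frac{1}{20040}\right) = \frac{4761}{46313} - \frac{1177}{1670} = - \frac{46559531}{77342710}$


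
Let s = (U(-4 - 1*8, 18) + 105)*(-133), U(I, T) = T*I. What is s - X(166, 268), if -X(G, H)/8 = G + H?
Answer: 18235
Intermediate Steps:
U(I, T) = I*T
s = 14763 (s = ((-4 - 1*8)*18 + 105)*(-133) = ((-4 - 8)*18 + 105)*(-133) = (-12*18 + 105)*(-133) = (-216 + 105)*(-133) = -111*(-133) = 14763)
X(G, H) = -8*G - 8*H (X(G, H) = -8*(G + H) = -8*G - 8*H)
s - X(166, 268) = 14763 - (-8*166 - 8*268) = 14763 - (-1328 - 2144) = 14763 - 1*(-3472) = 14763 + 3472 = 18235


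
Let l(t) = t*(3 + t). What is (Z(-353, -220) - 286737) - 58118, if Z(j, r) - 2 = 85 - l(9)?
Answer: -344876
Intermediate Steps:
Z(j, r) = -21 (Z(j, r) = 2 + (85 - 9*(3 + 9)) = 2 + (85 - 9*12) = 2 + (85 - 1*108) = 2 + (85 - 108) = 2 - 23 = -21)
(Z(-353, -220) - 286737) - 58118 = (-21 - 286737) - 58118 = -286758 - 58118 = -344876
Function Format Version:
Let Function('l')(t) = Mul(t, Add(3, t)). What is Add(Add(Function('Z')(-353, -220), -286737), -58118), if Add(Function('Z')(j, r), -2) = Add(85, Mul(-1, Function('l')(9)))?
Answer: -344876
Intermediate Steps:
Function('Z')(j, r) = -21 (Function('Z')(j, r) = Add(2, Add(85, Mul(-1, Mul(9, Add(3, 9))))) = Add(2, Add(85, Mul(-1, Mul(9, 12)))) = Add(2, Add(85, Mul(-1, 108))) = Add(2, Add(85, -108)) = Add(2, -23) = -21)
Add(Add(Function('Z')(-353, -220), -286737), -58118) = Add(Add(-21, -286737), -58118) = Add(-286758, -58118) = -344876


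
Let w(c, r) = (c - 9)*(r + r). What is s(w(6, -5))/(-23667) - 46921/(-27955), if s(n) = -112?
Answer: 159087181/94515855 ≈ 1.6832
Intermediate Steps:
w(c, r) = 2*r*(-9 + c) (w(c, r) = (-9 + c)*(2*r) = 2*r*(-9 + c))
s(w(6, -5))/(-23667) - 46921/(-27955) = -112/(-23667) - 46921/(-27955) = -112*(-1/23667) - 46921*(-1/27955) = 16/3381 + 46921/27955 = 159087181/94515855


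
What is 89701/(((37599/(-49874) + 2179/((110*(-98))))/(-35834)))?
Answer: 78553014333556840/23363303 ≈ 3.3622e+9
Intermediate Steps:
89701/(((37599/(-49874) + 2179/((110*(-98))))/(-35834))) = 89701/(((37599*(-1/49874) + 2179/(-10780))*(-1/35834))) = 89701/(((-37599/49874 + 2179*(-1/10780))*(-1/35834))) = 89701/(((-37599/49874 - 2179/10780)*(-1/35834))) = 89701/((-23363303/24438260*(-1/35834))) = 89701/(23363303/875720608840) = 89701*(875720608840/23363303) = 78553014333556840/23363303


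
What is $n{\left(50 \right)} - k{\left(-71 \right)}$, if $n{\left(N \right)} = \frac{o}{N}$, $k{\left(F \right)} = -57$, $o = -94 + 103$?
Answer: $\frac{2859}{50} \approx 57.18$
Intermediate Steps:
$o = 9$
$n{\left(N \right)} = \frac{9}{N}$
$n{\left(50 \right)} - k{\left(-71 \right)} = \frac{9}{50} - -57 = 9 \cdot \frac{1}{50} + 57 = \frac{9}{50} + 57 = \frac{2859}{50}$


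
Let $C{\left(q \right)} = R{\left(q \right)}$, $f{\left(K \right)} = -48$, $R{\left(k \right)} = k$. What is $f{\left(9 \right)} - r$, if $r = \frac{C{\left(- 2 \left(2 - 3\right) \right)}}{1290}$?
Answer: $- \frac{30961}{645} \approx -48.002$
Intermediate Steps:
$C{\left(q \right)} = q$
$r = \frac{1}{645}$ ($r = \frac{\left(-2\right) \left(2 - 3\right)}{1290} = \left(-2\right) \left(-1\right) \frac{1}{1290} = 2 \cdot \frac{1}{1290} = \frac{1}{645} \approx 0.0015504$)
$f{\left(9 \right)} - r = -48 - \frac{1}{645} = - \frac{30961}{645}$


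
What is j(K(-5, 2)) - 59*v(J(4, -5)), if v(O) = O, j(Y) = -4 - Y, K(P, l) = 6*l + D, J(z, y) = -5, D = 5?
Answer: 274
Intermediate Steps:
K(P, l) = 5 + 6*l (K(P, l) = 6*l + 5 = 5 + 6*l)
j(K(-5, 2)) - 59*v(J(4, -5)) = (-4 - (5 + 6*2)) - 59*(-5) = (-4 - (5 + 12)) + 295 = (-4 - 1*17) + 295 = (-4 - 17) + 295 = -21 + 295 = 274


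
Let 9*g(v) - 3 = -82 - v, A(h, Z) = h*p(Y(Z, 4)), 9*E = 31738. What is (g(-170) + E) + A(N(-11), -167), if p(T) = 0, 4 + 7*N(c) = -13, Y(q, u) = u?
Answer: 31829/9 ≈ 3536.6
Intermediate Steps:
N(c) = -17/7 (N(c) = -4/7 + (⅐)*(-13) = -4/7 - 13/7 = -17/7)
E = 31738/9 (E = (⅑)*31738 = 31738/9 ≈ 3526.4)
A(h, Z) = 0 (A(h, Z) = h*0 = 0)
g(v) = -79/9 - v/9 (g(v) = ⅓ + (-82 - v)/9 = ⅓ + (-82/9 - v/9) = -79/9 - v/9)
(g(-170) + E) + A(N(-11), -167) = ((-79/9 - ⅑*(-170)) + 31738/9) + 0 = ((-79/9 + 170/9) + 31738/9) + 0 = (91/9 + 31738/9) + 0 = 31829/9 + 0 = 31829/9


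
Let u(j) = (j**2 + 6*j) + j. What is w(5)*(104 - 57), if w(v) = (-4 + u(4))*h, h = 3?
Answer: 5640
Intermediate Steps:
u(j) = j**2 + 7*j
w(v) = 120 (w(v) = (-4 + 4*(7 + 4))*3 = (-4 + 4*11)*3 = (-4 + 44)*3 = 40*3 = 120)
w(5)*(104 - 57) = 120*(104 - 57) = 120*47 = 5640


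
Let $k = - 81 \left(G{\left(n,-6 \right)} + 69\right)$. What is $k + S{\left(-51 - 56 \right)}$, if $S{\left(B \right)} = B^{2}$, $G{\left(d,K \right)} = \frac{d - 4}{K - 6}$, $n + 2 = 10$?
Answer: $5887$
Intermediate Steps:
$n = 8$ ($n = -2 + 10 = 8$)
$G{\left(d,K \right)} = \frac{-4 + d}{-6 + K}$
$k = -5562$ ($k = - 81 \left(\frac{-4 + 8}{-6 - 6} + 69\right) = - 81 \left(\frac{1}{-12} \cdot 4 + 69\right) = - 81 \left(\left(- \frac{1}{12}\right) 4 + 69\right) = - 81 \left(- \frac{1}{3} + 69\right) = \left(-81\right) \frac{206}{3} = -5562$)
$k + S{\left(-51 - 56 \right)} = -5562 + \left(-51 - 56\right)^{2} = -5562 + \left(-107\right)^{2} = -5562 + 11449 = 5887$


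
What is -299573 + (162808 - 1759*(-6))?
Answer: -126211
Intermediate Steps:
-299573 + (162808 - 1759*(-6)) = -299573 + (162808 - 1*(-10554)) = -299573 + (162808 + 10554) = -299573 + 173362 = -126211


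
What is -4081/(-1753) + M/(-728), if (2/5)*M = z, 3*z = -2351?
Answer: 38432323/7657104 ≈ 5.0192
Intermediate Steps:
z = -2351/3 (z = (⅓)*(-2351) = -2351/3 ≈ -783.67)
M = -11755/6 (M = (5/2)*(-2351/3) = -11755/6 ≈ -1959.2)
-4081/(-1753) + M/(-728) = -4081/(-1753) - 11755/6/(-728) = -4081*(-1/1753) - 11755/6*(-1/728) = 4081/1753 + 11755/4368 = 38432323/7657104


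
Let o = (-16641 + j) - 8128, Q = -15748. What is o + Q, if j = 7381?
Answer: -33136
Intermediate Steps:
o = -17388 (o = (-16641 + 7381) - 8128 = -9260 - 8128 = -17388)
o + Q = -17388 - 15748 = -33136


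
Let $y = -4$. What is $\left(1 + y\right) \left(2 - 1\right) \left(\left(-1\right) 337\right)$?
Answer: $1011$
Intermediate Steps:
$\left(1 + y\right) \left(2 - 1\right) \left(\left(-1\right) 337\right) = \left(1 - 4\right) \left(2 - 1\right) \left(\left(-1\right) 337\right) = \left(-3\right) 1 \left(-337\right) = \left(-3\right) \left(-337\right) = 1011$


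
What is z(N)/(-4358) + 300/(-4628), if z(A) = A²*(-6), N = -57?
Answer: 11113854/2521103 ≈ 4.4083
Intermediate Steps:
z(A) = -6*A²
z(N)/(-4358) + 300/(-4628) = -6*(-57)²/(-4358) + 300/(-4628) = -6*3249*(-1/4358) + 300*(-1/4628) = -19494*(-1/4358) - 75/1157 = 9747/2179 - 75/1157 = 11113854/2521103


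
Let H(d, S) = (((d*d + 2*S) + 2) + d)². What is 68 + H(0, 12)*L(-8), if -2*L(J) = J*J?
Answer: -21564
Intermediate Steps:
L(J) = -J²/2 (L(J) = -J*J/2 = -J²/2)
H(d, S) = (2 + d + d² + 2*S)² (H(d, S) = (((d² + 2*S) + 2) + d)² = ((2 + d² + 2*S) + d)² = (2 + d + d² + 2*S)²)
68 + H(0, 12)*L(-8) = 68 + (2 + 0 + 0² + 2*12)²*(-½*(-8)²) = 68 + (2 + 0 + 0 + 24)²*(-½*64) = 68 + 26²*(-32) = 68 + 676*(-32) = 68 - 21632 = -21564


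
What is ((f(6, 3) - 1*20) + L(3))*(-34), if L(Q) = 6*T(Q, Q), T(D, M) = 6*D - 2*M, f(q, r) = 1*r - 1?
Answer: -1836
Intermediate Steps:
f(q, r) = -1 + r (f(q, r) = r - 1 = -1 + r)
T(D, M) = -2*M + 6*D
L(Q) = 24*Q (L(Q) = 6*(-2*Q + 6*Q) = 6*(4*Q) = 24*Q)
((f(6, 3) - 1*20) + L(3))*(-34) = (((-1 + 3) - 1*20) + 24*3)*(-34) = ((2 - 20) + 72)*(-34) = (-18 + 72)*(-34) = 54*(-34) = -1836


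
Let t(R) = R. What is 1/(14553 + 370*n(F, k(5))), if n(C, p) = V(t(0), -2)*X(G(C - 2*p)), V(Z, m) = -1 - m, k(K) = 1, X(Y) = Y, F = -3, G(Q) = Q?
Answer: 1/12703 ≈ 7.8722e-5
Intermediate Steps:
n(C, p) = C - 2*p (n(C, p) = (-1 - 1*(-2))*(C - 2*p) = (-1 + 2)*(C - 2*p) = 1*(C - 2*p) = C - 2*p)
1/(14553 + 370*n(F, k(5))) = 1/(14553 + 370*(-3 - 2*1)) = 1/(14553 + 370*(-3 - 2)) = 1/(14553 + 370*(-5)) = 1/(14553 - 1850) = 1/12703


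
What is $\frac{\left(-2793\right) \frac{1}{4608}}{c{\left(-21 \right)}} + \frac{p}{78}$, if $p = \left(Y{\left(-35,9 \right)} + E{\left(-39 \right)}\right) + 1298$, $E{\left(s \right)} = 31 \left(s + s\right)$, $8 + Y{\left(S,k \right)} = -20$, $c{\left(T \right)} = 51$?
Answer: $- \frac{15000391}{1018368} \approx -14.73$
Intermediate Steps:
$Y{\left(S,k \right)} = -28$ ($Y{\left(S,k \right)} = -8 - 20 = -28$)
$E{\left(s \right)} = 62 s$ ($E{\left(s \right)} = 31 \cdot 2 s = 62 s$)
$p = -1148$ ($p = \left(-28 + 62 \left(-39\right)\right) + 1298 = \left(-28 - 2418\right) + 1298 = -2446 + 1298 = -1148$)
$\frac{\left(-2793\right) \frac{1}{4608}}{c{\left(-21 \right)}} + \frac{p}{78} = \frac{\left(-2793\right) \frac{1}{4608}}{51} - \frac{1148}{78} = \left(-2793\right) \frac{1}{4608} \cdot \frac{1}{51} - \frac{574}{39} = \left(- \frac{931}{1536}\right) \frac{1}{51} - \frac{574}{39} = - \frac{931}{78336} - \frac{574}{39} = - \frac{15000391}{1018368}$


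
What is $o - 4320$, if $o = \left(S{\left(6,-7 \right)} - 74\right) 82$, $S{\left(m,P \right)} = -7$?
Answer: $-10962$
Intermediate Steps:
$o = -6642$ ($o = \left(-7 - 74\right) 82 = \left(-81\right) 82 = -6642$)
$o - 4320 = -6642 - 4320 = -10962$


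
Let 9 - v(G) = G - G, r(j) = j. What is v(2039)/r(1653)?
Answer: 3/551 ≈ 0.0054446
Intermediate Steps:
v(G) = 9 (v(G) = 9 - (G - G) = 9 - 1*0 = 9 + 0 = 9)
v(2039)/r(1653) = 9/1653 = 9*(1/1653) = 3/551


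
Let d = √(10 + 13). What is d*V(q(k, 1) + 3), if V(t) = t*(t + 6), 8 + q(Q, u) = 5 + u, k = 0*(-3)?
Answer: 7*√23 ≈ 33.571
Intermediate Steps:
d = √23 ≈ 4.7958
k = 0
q(Q, u) = -3 + u (q(Q, u) = -8 + (5 + u) = -3 + u)
V(t) = t*(6 + t)
d*V(q(k, 1) + 3) = √23*(((-3 + 1) + 3)*(6 + ((-3 + 1) + 3))) = √23*((-2 + 3)*(6 + (-2 + 3))) = √23*(1*(6 + 1)) = √23*(1*7) = √23*7 = 7*√23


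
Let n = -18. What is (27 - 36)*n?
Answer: 162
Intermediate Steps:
(27 - 36)*n = (27 - 36)*(-18) = -9*(-18) = 162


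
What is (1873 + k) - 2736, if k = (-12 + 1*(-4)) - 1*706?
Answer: -1585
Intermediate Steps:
k = -722 (k = (-12 - 4) - 706 = -16 - 706 = -722)
(1873 + k) - 2736 = (1873 - 722) - 2736 = 1151 - 2736 = -1585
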